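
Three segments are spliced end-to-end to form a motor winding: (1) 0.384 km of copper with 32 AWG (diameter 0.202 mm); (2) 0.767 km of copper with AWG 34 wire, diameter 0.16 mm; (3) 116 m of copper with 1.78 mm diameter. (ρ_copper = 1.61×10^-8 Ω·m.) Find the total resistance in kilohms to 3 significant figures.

Seg 1: A = π(0.202/2 mm)² = π(1.0100e-04 m)² = 3.205e-08 m²
R_1 = (1.61×10^-8)(384)/(3.205e-08) = 192.9 Ω
Seg 2: A = π(0.16/2 mm)² = π(8.0000e-05 m)² = 2.011e-08 m²
R_2 = (1.61×10^-8)(767)/(2.011e-08) = 614.2 Ω
Seg 3: A = π(d/2)² = π(8.9000e-04 m)² = 2.488e-06 m²
R_3 = (1.61×10^-8)(116)/(2.488e-06) = 0.7505 Ω
R_total = R_1 + R_2 + R_3 = 0.808 kΩ

0.808 kΩ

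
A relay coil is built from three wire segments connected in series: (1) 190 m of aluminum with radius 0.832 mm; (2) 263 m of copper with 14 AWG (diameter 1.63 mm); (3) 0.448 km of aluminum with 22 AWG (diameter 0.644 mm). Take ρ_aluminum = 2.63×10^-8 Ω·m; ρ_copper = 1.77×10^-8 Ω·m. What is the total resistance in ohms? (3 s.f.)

Seg 1: A = πr² = π(8.3200e-04 m)² = 2.175e-06 m²
R_1 = (2.63×10^-8)(190)/(2.175e-06) = 2.298 Ω
Seg 2: A = π(1.63/2 mm)² = π(8.1500e-04 m)² = 2.087e-06 m²
R_2 = (1.77×10^-8)(263)/(2.087e-06) = 2.231 Ω
Seg 3: A = π(0.644/2 mm)² = π(3.2200e-04 m)² = 3.257e-07 m²
R_3 = (2.63×10^-8)(448)/(3.257e-07) = 36.17 Ω
R_total = R_1 + R_2 + R_3 = 40.7 Ω

40.7 Ω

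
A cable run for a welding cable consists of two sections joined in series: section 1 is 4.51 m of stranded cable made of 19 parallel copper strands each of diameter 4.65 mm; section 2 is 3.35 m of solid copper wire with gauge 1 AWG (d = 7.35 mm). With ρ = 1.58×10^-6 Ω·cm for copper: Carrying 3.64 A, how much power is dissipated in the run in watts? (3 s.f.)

ρ = 1.58×10^-6 Ω·cm = 1.58×10^-8 Ω·m
Section 1: A_strand = π(2.3250e-03)² = 1.698e-05 m²; R₁ = ρL/(N·A_s) = (1.58×10^-8)(4.51)/(19×1.698e-05) = 2.208×10^-4 Ω
Section 2: A = π(7.35/2 mm)² = π(3.6750e-03 m)² = 4.243e-05 m²
R₂ = (1.58×10^-8)(3.35)/(4.243e-05) = 0.001247 Ω
R = R₁ + R₂ = 0.001468 Ω
P = I²R = (3.64)² × 0.001468 = 0.0195 W

0.0195 W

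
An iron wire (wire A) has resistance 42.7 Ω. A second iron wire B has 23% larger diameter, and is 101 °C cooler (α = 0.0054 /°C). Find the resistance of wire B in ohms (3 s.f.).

R ∝ ρL/d² with ρ ∝ (1+αΔT), so R_B/R_A = (1 + 23/100)⁻² × (1 − 0.0054×101)
= 0.661 × 0.4546 = 0.3005
R_B = 0.3005 × 42.7 = 12.8 Ω

12.8 Ω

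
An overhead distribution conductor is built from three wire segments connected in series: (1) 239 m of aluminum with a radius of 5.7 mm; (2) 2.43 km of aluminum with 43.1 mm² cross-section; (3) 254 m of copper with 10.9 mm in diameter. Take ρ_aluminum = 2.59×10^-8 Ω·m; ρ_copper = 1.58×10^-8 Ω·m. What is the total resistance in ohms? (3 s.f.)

1.56 Ω

Seg 1: A = πr² = π(5.7000e-03 m)² = 1.021e-04 m²
R_1 = (2.59×10^-8)(239)/(1.021e-04) = 0.06065 Ω
Seg 2: A = 43.1 mm² = 4.310e-05 m²
R_2 = (2.59×10^-8)(2430)/(4.310e-05) = 1.46 Ω
Seg 3: A = π(d/2)² = π(5.4500e-03 m)² = 9.331e-05 m²
R_3 = (1.58×10^-8)(254)/(9.331e-05) = 0.04301 Ω
R_total = R_1 + R_2 + R_3 = 1.56 Ω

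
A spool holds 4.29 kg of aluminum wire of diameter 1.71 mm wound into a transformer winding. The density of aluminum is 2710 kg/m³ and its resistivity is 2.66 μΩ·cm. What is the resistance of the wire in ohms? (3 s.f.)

7.98 Ω

ρ = 2.66 μΩ·cm = 2.66×10^-8 Ω·m
A = π(d/2)² = π(8.5500e-04 m)² = 2.2966e-06 m²
L = m/(density·A) = 4.29/(2710×2.2966e-06) = 689.3 m
R = ρL/A = (2.66×10^-8)(689.3)/(2.2966e-06) = 7.98 Ω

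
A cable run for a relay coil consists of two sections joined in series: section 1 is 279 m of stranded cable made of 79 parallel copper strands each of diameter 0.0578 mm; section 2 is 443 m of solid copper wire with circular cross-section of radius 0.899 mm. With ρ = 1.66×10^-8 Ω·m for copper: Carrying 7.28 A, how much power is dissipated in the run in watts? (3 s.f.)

Section 1: A_strand = π(2.8900e-05)² = 2.624e-09 m²; R₁ = ρL/(N·A_s) = (1.66×10^-8)(279)/(79×2.624e-09) = 22.34 Ω
Section 2: A = πr² = π(8.9900e-04 m)² = 2.539e-06 m²
R₂ = (1.66×10^-8)(443)/(2.539e-06) = 2.896 Ω
R = R₁ + R₂ = 25.24 Ω
P = I²R = (7.28)² × 25.24 = 1340 W

1340 W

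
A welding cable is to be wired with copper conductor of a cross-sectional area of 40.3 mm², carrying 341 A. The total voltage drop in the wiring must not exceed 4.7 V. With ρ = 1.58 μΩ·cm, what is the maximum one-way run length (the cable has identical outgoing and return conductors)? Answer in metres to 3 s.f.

17.6 m

ρ = 1.58 μΩ·cm = 1.58×10^-8 Ω·m
A = 40.3 mm² = 4.030e-05 m²
L_max = V_max·A/(2·ρI) = (4.7)(4.030e-05)/(2×1.58×10^-8×341) = 17.6 m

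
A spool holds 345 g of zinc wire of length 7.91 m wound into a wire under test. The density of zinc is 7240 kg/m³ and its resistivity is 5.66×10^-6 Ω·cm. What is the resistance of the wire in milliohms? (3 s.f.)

74.3 mΩ

ρ = 5.66×10^-6 Ω·cm = 5.66×10^-8 Ω·m
A = m/(density·L) = 0.345/(7240×7.91) = 6.0243e-06 m²
R = ρL/A = (5.66×10^-8)(7.91)/(6.0243e-06) = 74.3 mΩ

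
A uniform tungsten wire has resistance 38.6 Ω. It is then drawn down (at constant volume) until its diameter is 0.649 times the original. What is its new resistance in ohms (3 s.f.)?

218 Ω

Volume constant ⇒ L' = L/r² with r = 0.649. R' = ρL'/A' = ρ(L/r²)/(πr²d₀²/4) = R/r⁴.
R' = 5.637 × 38.6 = 218 Ω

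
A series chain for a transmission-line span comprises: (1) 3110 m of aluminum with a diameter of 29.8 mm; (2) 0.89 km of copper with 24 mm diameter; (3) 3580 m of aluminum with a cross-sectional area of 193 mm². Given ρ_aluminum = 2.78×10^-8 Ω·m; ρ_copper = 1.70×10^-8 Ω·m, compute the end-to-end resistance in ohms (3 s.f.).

Seg 1: A = π(d/2)² = π(1.4900e-02 m)² = 6.975e-04 m²
R_1 = (2.78×10^-8)(3110)/(6.975e-04) = 0.124 Ω
Seg 2: A = π(d/2)² = π(1.2000e-02 m)² = 4.524e-04 m²
R_2 = (1.70×10^-8)(890)/(4.524e-04) = 0.03344 Ω
Seg 3: A = 193 mm² = 1.930e-04 m²
R_3 = (2.78×10^-8)(3580)/(1.930e-04) = 0.5157 Ω
R_total = R_1 + R_2 + R_3 = 0.673 Ω

0.673 Ω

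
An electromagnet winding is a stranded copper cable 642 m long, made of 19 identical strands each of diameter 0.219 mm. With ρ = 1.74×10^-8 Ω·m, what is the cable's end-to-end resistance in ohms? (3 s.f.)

A_strand = π(1.0950e-04 m)² = 3.767e-08 m²
R_strand = ρL/A = (1.74×10^-8)(642)/(3.767e-08) = 296.6 Ω
R_total = R_strand/N = 296.6/19 = 15.6 Ω

15.6 Ω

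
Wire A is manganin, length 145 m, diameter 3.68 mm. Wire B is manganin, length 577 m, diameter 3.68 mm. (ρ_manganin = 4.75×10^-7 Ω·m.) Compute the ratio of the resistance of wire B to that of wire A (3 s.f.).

3.98

R ∝ ρL/d², so R_B/R_A = (L_B/L_A)
= (577/145) = 3.98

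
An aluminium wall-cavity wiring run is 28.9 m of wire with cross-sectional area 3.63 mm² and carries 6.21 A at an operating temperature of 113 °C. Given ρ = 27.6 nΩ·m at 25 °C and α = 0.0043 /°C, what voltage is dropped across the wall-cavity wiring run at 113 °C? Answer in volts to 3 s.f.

ρ = 27.6 nΩ·m = 2.76×10^-8 Ω·m
A = 3.63 mm² = 3.630e-06 m²
R₍25₎ = ρL/A = (2.76×10^-8)(28.9)/(3.630e-06) = 0.2197 Ω
R₍113₎ = R₍25₎(1 + αΔT) = 0.2197 × (1 + 0.0043×88) = 0.3029 Ω
V = IR = 6.21 × 0.3029 = 1.88 V

1.88 V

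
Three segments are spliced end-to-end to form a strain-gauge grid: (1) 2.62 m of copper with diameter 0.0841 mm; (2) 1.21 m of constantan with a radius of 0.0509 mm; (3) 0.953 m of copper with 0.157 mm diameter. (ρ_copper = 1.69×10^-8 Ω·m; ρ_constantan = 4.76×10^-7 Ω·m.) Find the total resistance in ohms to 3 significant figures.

79.6 Ω

Seg 1: A = π(d/2)² = π(4.2050e-05 m)² = 5.555e-09 m²
R_1 = (1.69×10^-8)(2.62)/(5.555e-09) = 7.971 Ω
Seg 2: A = πr² = π(5.0900e-05 m)² = 8.139e-09 m²
R_2 = (4.76×10^-7)(1.21)/(8.139e-09) = 70.76 Ω
Seg 3: A = π(d/2)² = π(7.8500e-05 m)² = 1.936e-08 m²
R_3 = (1.69×10^-8)(0.953)/(1.936e-08) = 0.8319 Ω
R_total = R_1 + R_2 + R_3 = 79.6 Ω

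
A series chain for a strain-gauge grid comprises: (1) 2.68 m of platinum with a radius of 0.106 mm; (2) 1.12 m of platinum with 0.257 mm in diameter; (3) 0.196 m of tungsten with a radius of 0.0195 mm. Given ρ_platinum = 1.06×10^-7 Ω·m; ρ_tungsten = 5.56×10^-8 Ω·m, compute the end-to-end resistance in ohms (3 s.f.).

Seg 1: A = πr² = π(1.0600e-04 m)² = 3.530e-08 m²
R_1 = (1.06×10^-7)(2.68)/(3.530e-08) = 8.048 Ω
Seg 2: A = π(d/2)² = π(1.2850e-04 m)² = 5.187e-08 m²
R_2 = (1.06×10^-7)(1.12)/(5.187e-08) = 2.289 Ω
Seg 3: A = πr² = π(1.9500e-05 m)² = 1.195e-09 m²
R_3 = (5.56×10^-8)(0.196)/(1.195e-09) = 9.122 Ω
R_total = R_1 + R_2 + R_3 = 19.5 Ω

19.5 Ω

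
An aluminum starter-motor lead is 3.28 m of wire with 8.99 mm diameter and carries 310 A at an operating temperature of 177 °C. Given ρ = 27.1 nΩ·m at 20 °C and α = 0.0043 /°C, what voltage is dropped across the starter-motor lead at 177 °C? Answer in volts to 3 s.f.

ρ = 27.1 nΩ·m = 2.71×10^-8 Ω·m
A = π(d/2)² = π(4.4950e-03 m)² = 6.348e-05 m²
R₍20₎ = ρL/A = (2.71×10^-8)(3.28)/(6.348e-05) = 0.0014 Ω
R₍177₎ = R₍20₎(1 + αΔT) = 0.0014 × (1 + 0.0043×157) = 0.002346 Ω
V = IR = 310 × 0.002346 = 0.727 V

0.727 V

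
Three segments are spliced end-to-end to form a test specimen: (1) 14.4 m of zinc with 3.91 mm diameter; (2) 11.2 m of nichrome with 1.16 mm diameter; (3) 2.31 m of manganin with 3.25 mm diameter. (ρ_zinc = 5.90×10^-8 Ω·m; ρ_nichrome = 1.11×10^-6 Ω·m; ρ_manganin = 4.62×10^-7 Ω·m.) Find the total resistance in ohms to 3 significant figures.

Seg 1: A = π(d/2)² = π(1.9550e-03 m)² = 1.201e-05 m²
R_1 = (5.90×10^-8)(14.4)/(1.201e-05) = 0.07076 Ω
Seg 2: A = π(d/2)² = π(5.8000e-04 m)² = 1.057e-06 m²
R_2 = (1.11×10^-6)(11.2)/(1.057e-06) = 11.76 Ω
Seg 3: A = π(d/2)² = π(1.6250e-03 m)² = 8.296e-06 m²
R_3 = (4.62×10^-7)(2.31)/(8.296e-06) = 0.1286 Ω
R_total = R_1 + R_2 + R_3 = 12.0 Ω

12.0 Ω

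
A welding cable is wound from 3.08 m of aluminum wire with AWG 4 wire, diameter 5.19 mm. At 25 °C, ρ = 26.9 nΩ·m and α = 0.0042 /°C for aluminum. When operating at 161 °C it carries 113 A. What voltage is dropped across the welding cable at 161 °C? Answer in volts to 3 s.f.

ρ = 26.9 nΩ·m = 2.69×10^-8 Ω·m
A = π(5.19/2 mm)² = π(2.5950e-03 m)² = 2.116e-05 m²
R₍25₎ = ρL/A = (2.69×10^-8)(3.08)/(2.116e-05) = 0.003916 Ω
R₍161₎ = R₍25₎(1 + αΔT) = 0.003916 × (1 + 0.0042×136) = 0.006153 Ω
V = IR = 113 × 0.006153 = 0.695 V

0.695 V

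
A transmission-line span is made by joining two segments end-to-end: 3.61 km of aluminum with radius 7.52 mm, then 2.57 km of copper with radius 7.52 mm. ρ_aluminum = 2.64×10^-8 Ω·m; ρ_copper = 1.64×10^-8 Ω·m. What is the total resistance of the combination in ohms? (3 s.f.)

Segment 1: A = πr² = π(7.5200e-03 m)² = 1.777e-04 m²
R₁ = ρL/A = (2.64×10^-8)(3610)/(1.777e-04) = 0.5364 Ω
R₂ = (1.64×10^-8)(2570)/(1.777e-04) = 0.2372 Ω
R = R₁ + R₂ = 0.774 Ω

0.774 Ω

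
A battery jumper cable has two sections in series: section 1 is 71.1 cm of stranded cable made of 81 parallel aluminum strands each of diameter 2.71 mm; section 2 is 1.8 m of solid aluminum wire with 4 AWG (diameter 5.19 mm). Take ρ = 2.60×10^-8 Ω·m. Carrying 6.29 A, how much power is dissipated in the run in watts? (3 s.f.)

0.0891 W

Section 1: A_strand = π(1.3550e-03)² = 5.768e-06 m²; R₁ = ρL/(N·A_s) = (2.60×10^-8)(0.711)/(81×5.768e-06) = 3.957×10^-5 Ω
Section 2: A = π(5.19/2 mm)² = π(2.5950e-03 m)² = 2.116e-05 m²
R₂ = (2.60×10^-8)(1.8)/(2.116e-05) = 0.002212 Ω
R = R₁ + R₂ = 0.002252 Ω
P = I²R = (6.29)² × 0.002252 = 0.0891 W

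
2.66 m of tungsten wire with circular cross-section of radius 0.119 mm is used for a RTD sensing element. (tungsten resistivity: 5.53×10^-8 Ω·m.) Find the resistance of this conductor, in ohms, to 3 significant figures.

3.31 Ω

A = πr² = π(1.1900e-04 m)² = 4.449e-08 m²
R = ρL/A = (5.53×10^-8)(2.66 m)/(4.449e-08 m²) = 3.31 Ω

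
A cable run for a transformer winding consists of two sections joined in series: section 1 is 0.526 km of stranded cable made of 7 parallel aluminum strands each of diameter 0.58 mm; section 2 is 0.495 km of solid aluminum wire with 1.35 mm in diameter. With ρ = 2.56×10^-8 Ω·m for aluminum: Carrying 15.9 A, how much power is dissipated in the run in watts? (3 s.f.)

4080 W

Section 1: A_strand = π(2.9000e-04)² = 2.642e-07 m²; R₁ = ρL/(N·A_s) = (2.56×10^-8)(526)/(7×2.642e-07) = 7.281 Ω
Section 2: A = π(d/2)² = π(6.7500e-04 m)² = 1.431e-06 m²
R₂ = (2.56×10^-8)(495)/(1.431e-06) = 8.853 Ω
R = R₁ + R₂ = 16.13 Ω
P = I²R = (15.9)² × 16.13 = 4080 W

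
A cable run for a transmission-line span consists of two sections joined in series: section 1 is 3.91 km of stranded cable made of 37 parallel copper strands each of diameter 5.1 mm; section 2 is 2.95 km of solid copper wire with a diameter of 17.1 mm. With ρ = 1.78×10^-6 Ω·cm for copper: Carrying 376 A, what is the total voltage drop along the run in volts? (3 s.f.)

ρ = 1.78×10^-6 Ω·cm = 1.78×10^-8 Ω·m
Section 1: A_strand = π(2.5500e-03)² = 2.043e-05 m²; R₁ = ρL/(N·A_s) = (1.78×10^-8)(3910)/(37×2.043e-05) = 0.09208 Ω
Section 2: A = π(d/2)² = π(8.5500e-03 m)² = 2.297e-04 m²
R₂ = (1.78×10^-8)(2950)/(2.297e-04) = 0.2286 Ω
R = R₁ + R₂ = 0.3207 Ω
V = IR = 376 × 0.3207 = 121 V

121 V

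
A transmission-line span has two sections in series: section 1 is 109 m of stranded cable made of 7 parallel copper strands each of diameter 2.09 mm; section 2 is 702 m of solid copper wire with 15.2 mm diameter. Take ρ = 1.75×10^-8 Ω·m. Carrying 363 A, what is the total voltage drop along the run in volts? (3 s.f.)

Section 1: A_strand = π(1.0450e-03)² = 3.431e-06 m²; R₁ = ρL/(N·A_s) = (1.75×10^-8)(109)/(7×3.431e-06) = 0.07943 Ω
Section 2: A = π(d/2)² = π(7.6000e-03 m)² = 1.815e-04 m²
R₂ = (1.75×10^-8)(702)/(1.815e-04) = 0.0677 Ω
R = R₁ + R₂ = 0.1471 Ω
V = IR = 363 × 0.1471 = 53.4 V

53.4 V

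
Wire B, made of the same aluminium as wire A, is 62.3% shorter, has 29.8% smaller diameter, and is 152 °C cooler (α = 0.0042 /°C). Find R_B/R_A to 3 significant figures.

R ∝ ρL/d² with ρ ∝ (1+αΔT), so R_B/R_A = (1 − 62.3/100) × (1 − 29.8/100)⁻² × (1 − 0.0042×152)
= 0.377 × 2.029 × 0.3616 = 0.277

0.277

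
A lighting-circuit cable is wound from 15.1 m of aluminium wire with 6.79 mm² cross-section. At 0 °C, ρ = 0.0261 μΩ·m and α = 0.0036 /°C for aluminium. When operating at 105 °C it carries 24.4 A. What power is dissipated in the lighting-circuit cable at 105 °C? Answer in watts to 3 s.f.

ρ = 0.0261 μΩ·m = 2.61×10^-8 Ω·m
A = 6.79 mm² = 6.790e-06 m²
R₍0₎ = ρL/A = (2.61×10^-8)(15.1)/(6.790e-06) = 0.05804 Ω
R₍105₎ = R₍0₎(1 + αΔT) = 0.05804 × (1 + 0.0036×105) = 0.07998 Ω
P = I²R = (24.4)² × 0.07998 = 47.6 W

47.6 W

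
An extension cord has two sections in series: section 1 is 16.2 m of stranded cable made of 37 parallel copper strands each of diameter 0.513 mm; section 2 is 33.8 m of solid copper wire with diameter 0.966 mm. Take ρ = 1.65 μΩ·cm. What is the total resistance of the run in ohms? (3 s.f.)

0.796 Ω

ρ = 1.65 μΩ·cm = 1.65×10^-8 Ω·m
Section 1: A_strand = π(2.5650e-04)² = 2.067e-07 m²; R₁ = ρL/(N·A_s) = (1.65×10^-8)(16.2)/(37×2.067e-07) = 0.03495 Ω
Section 2: A = π(d/2)² = π(4.8300e-04 m)² = 7.329e-07 m²
R₂ = (1.65×10^-8)(33.8)/(7.329e-07) = 0.761 Ω
R = R₁ + R₂ = 0.796 Ω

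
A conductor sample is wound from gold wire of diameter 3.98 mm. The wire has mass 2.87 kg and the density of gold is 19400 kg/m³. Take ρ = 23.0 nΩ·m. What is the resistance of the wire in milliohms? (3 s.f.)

ρ = 23.0 nΩ·m = 2.30×10^-8 Ω·m
A = π(d/2)² = π(1.9900e-03 m)² = 1.2441e-05 m²
L = m/(density·A) = 2.87/(19400×1.2441e-05) = 11.89 m
R = ρL/A = (2.30×10^-8)(11.89)/(1.2441e-05) = 22.0 mΩ

22.0 mΩ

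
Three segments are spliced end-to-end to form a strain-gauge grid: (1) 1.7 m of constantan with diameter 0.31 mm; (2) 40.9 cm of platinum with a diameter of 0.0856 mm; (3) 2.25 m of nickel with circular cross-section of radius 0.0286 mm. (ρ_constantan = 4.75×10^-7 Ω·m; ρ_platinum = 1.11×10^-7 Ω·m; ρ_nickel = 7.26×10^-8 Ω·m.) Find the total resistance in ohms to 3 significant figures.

Seg 1: A = π(d/2)² = π(1.5500e-04 m)² = 7.548e-08 m²
R_1 = (4.75×10^-7)(1.7)/(7.548e-08) = 10.7 Ω
Seg 2: A = π(d/2)² = π(4.2800e-05 m)² = 5.755e-09 m²
R_2 = (1.11×10^-7)(0.409)/(5.755e-09) = 7.889 Ω
Seg 3: A = πr² = π(2.8600e-05 m)² = 2.570e-09 m²
R_3 = (7.26×10^-8)(2.25)/(2.570e-09) = 63.57 Ω
R_total = R_1 + R_2 + R_3 = 82.2 Ω

82.2 Ω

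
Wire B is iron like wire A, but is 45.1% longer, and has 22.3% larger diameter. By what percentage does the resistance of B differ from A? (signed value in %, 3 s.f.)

R ∝ L/d², so R_B/R_A = (1 + 45.1/100) × (1 + 22.3/100)⁻²
= 1.451 × 0.6686 = 0.9701
(R_B − R_A)/R_A = 0.9701 − 1 = -2.99%

-2.99%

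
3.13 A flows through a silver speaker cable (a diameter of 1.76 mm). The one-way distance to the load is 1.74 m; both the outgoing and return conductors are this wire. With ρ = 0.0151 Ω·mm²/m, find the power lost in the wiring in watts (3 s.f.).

ρ = 0.0151 Ω·mm²/m = 1.51×10^-8 Ω·m
A = π(d/2)² = π(8.8000e-04 m)² = 2.433e-06 m²
Total conductor length (both ways) L = 2 × 1.74 = 3.48 m
R = ρL/A = (1.51×10^-8)(3.48)/(2.433e-06) = 0.0216 Ω
P = I²R = (3.13)² × 0.0216 = 0.212 W

0.212 W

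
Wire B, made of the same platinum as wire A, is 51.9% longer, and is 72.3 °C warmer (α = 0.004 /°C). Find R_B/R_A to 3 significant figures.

R ∝ ρL/d² with ρ ∝ (1+αΔT), so R_B/R_A = (1 + 51.9/100) × (1 + 0.004×72.3)
= 1.519 × 1.289 = 1.96

1.96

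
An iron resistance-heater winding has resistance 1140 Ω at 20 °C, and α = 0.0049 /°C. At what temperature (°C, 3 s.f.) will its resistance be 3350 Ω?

416 °C

R = R₀(1 + α(T − T₀)) ⇒ T = T₀ + (R/R₀ − 1)/α
T = 20 + (3350/1140 − 1)/0.0049 = 20 + (1.939)/0.0049 = 416 °C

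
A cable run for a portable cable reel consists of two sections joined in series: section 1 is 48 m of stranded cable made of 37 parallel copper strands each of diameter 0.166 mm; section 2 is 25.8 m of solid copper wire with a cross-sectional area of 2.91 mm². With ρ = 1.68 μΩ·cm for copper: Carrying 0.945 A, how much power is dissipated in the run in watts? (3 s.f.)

ρ = 1.68 μΩ·cm = 1.68×10^-8 Ω·m
Section 1: A_strand = π(8.3000e-05)² = 2.164e-08 m²; R₁ = ρL/(N·A_s) = (1.68×10^-8)(48)/(37×2.164e-08) = 1.007 Ω
Section 2: A = 2.91 mm² = 2.910e-06 m²
R₂ = (1.68×10^-8)(25.8)/(2.910e-06) = 0.1489 Ω
R = R₁ + R₂ = 1.156 Ω
P = I²R = (0.945)² × 1.156 = 1.03 W

1.03 W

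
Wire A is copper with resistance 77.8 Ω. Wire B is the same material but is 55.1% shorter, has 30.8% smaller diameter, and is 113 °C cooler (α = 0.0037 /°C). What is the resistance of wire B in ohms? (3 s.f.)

R ∝ ρL/d² with ρ ∝ (1+αΔT), so R_B/R_A = (1 − 55.1/100) × (1 − 30.8/100)⁻² × (1 − 0.0037×113)
= 0.449 × 2.088 × 0.5819 = 0.5456
R_B = 0.5456 × 77.8 = 42.4 Ω

42.4 Ω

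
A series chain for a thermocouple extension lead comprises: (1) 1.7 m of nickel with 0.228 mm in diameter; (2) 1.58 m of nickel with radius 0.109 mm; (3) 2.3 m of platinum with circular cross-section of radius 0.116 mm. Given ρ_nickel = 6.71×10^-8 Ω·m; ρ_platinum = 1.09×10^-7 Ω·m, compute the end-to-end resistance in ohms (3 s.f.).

11.6 Ω

Seg 1: A = π(d/2)² = π(1.1400e-04 m)² = 4.083e-08 m²
R_1 = (6.71×10^-8)(1.7)/(4.083e-08) = 2.794 Ω
Seg 2: A = πr² = π(1.0900e-04 m)² = 3.733e-08 m²
R_2 = (6.71×10^-8)(1.58)/(3.733e-08) = 2.84 Ω
Seg 3: A = πr² = π(1.1600e-04 m)² = 4.227e-08 m²
R_3 = (1.09×10^-7)(2.3)/(4.227e-08) = 5.93 Ω
R_total = R_1 + R_2 + R_3 = 11.6 Ω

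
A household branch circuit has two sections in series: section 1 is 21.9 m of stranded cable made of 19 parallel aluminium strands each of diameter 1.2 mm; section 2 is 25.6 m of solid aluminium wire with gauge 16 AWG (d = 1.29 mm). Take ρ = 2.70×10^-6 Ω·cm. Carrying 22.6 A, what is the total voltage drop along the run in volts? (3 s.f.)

ρ = 2.70×10^-6 Ω·cm = 2.70×10^-8 Ω·m
Section 1: A_strand = π(6.0000e-04)² = 1.131e-06 m²; R₁ = ρL/(N·A_s) = (2.70×10^-8)(21.9)/(19×1.131e-06) = 0.02752 Ω
Section 2: A = π(1.29/2 mm)² = π(6.4500e-04 m)² = 1.307e-06 m²
R₂ = (2.70×10^-8)(25.6)/(1.307e-06) = 0.5289 Ω
R = R₁ + R₂ = 0.5564 Ω
V = IR = 22.6 × 0.5564 = 12.6 V

12.6 V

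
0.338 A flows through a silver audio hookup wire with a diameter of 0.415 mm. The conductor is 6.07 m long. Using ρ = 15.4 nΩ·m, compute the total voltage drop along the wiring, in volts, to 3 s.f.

ρ = 15.4 nΩ·m = 1.54×10^-8 Ω·m
A = π(d/2)² = π(2.0750e-04 m)² = 1.353e-07 m²
R = ρL/A = (1.54×10^-8)(6.07)/(1.353e-07) = 0.6911 Ω
V = IR = 0.338 × 0.6911 = 0.234 V

0.234 V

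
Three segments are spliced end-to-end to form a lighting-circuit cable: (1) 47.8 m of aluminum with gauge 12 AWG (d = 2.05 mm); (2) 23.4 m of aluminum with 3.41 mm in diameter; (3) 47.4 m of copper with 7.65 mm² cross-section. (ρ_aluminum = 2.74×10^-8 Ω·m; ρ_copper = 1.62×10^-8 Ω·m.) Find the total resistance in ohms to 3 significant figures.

Seg 1: A = π(2.05/2 mm)² = π(1.0250e-03 m)² = 3.301e-06 m²
R_1 = (2.74×10^-8)(47.8)/(3.301e-06) = 0.3968 Ω
Seg 2: A = π(d/2)² = π(1.7050e-03 m)² = 9.133e-06 m²
R_2 = (2.74×10^-8)(23.4)/(9.133e-06) = 0.0702 Ω
Seg 3: A = 7.65 mm² = 7.650e-06 m²
R_3 = (1.62×10^-8)(47.4)/(7.650e-06) = 0.1004 Ω
R_total = R_1 + R_2 + R_3 = 0.567 Ω

0.567 Ω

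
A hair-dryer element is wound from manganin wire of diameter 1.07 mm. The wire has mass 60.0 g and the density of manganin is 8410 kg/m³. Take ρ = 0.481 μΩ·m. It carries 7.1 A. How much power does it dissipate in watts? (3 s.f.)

ρ = 0.481 μΩ·m = 4.81×10^-7 Ω·m
A = π(d/2)² = π(5.3500e-04 m)² = 8.9920e-07 m²
L = m/(density·A) = 0.06/(8410×8.9920e-07) = 7.934 m
R = ρL/A = (4.81×10^-7)(7.934)/(8.9920e-07) = 4.244 Ω
P = I²R = (7.1)² × 4.244 = 214 W

214 W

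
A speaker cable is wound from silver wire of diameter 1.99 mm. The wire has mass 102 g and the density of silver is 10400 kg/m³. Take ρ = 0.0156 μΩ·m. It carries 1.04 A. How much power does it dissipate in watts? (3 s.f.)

0.0171 W

ρ = 0.0156 μΩ·m = 1.56×10^-8 Ω·m
A = π(d/2)² = π(9.9500e-04 m)² = 3.1103e-06 m²
L = m/(density·A) = 0.102/(10400×3.1103e-06) = 3.153 m
R = ρL/A = (1.56×10^-8)(3.153)/(3.1103e-06) = 0.01582 Ω
P = I²R = (1.04)² × 0.01582 = 0.0171 W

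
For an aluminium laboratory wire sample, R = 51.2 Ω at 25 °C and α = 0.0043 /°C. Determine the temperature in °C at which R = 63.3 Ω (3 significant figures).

R = R₀(1 + α(T − T₀)) ⇒ T = T₀ + (R/R₀ − 1)/α
T = 25 + (63.3/51.2 − 1)/0.0043 = 25 + (0.2363)/0.0043 = 80.0 °C

80.0 °C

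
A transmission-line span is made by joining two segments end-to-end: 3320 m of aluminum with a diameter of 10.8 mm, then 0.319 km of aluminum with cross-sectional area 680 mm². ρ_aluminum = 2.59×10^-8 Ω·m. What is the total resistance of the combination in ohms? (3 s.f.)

Segment 1: A = π(d/2)² = π(5.4000e-03 m)² = 9.161e-05 m²
R₁ = ρL/A = (2.59×10^-8)(3320)/(9.161e-05) = 0.9386 Ω
Segment 2: A = 680 mm² = 6.800e-04 m²
R₂ = (2.59×10^-8)(319)/(6.800e-04) = 0.01215 Ω
R = R₁ + R₂ = 0.951 Ω

0.951 Ω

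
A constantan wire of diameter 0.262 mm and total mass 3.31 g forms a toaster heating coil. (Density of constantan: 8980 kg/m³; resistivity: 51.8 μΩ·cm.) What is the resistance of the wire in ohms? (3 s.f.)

65.7 Ω

ρ = 51.8 μΩ·cm = 5.18×10^-7 Ω·m
A = π(d/2)² = π(1.3100e-04 m)² = 5.3913e-08 m²
L = m/(density·A) = 0.00331/(8980×5.3913e-08) = 6.837 m
R = ρL/A = (5.18×10^-7)(6.837)/(5.3913e-08) = 65.7 Ω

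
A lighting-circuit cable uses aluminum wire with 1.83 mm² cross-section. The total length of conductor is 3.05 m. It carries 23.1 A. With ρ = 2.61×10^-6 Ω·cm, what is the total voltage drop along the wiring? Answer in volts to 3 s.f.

1.00 V

ρ = 2.61×10^-6 Ω·cm = 2.61×10^-8 Ω·m
A = 1.83 mm² = 1.830e-06 m²
R = ρL/A = (2.61×10^-8)(3.05)/(1.830e-06) = 0.0435 Ω
V = IR = 23.1 × 0.0435 = 1.00 V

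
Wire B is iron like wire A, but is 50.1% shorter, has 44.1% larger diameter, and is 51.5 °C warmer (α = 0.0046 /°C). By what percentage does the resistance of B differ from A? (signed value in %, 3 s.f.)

R ∝ ρL/d² with ρ ∝ (1+αΔT), so R_B/R_A = (1 − 50.1/100) × (1 + 44.1/100)⁻² × (1 + 0.0046×51.5)
= 0.499 × 0.4816 × 1.237 = 0.2972
(R_B − R_A)/R_A = 0.2972 − 1 = -70.3%

-70.3%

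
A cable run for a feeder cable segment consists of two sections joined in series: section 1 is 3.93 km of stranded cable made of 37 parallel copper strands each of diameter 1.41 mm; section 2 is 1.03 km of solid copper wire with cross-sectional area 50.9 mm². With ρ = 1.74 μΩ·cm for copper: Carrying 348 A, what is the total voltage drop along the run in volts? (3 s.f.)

ρ = 1.74 μΩ·cm = 1.74×10^-8 Ω·m
Section 1: A_strand = π(7.0500e-04)² = 1.561e-06 m²; R₁ = ρL/(N·A_s) = (1.74×10^-8)(3930)/(37×1.561e-06) = 1.184 Ω
Section 2: A = 50.9 mm² = 5.090e-05 m²
R₂ = (1.74×10^-8)(1030)/(5.090e-05) = 0.3521 Ω
R = R₁ + R₂ = 1.536 Ω
V = IR = 348 × 1.536 = 534 V

534 V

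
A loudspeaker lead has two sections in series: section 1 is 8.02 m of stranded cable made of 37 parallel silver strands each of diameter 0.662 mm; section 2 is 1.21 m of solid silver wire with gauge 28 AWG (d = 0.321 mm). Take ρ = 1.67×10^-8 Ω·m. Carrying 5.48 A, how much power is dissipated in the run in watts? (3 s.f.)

7.81 W

Section 1: A_strand = π(3.3100e-04)² = 3.442e-07 m²; R₁ = ρL/(N·A_s) = (1.67×10^-8)(8.02)/(37×3.442e-07) = 0.01052 Ω
Section 2: A = π(0.321/2 mm)² = π(1.6050e-04 m)² = 8.093e-08 m²
R₂ = (1.67×10^-8)(1.21)/(8.093e-08) = 0.2497 Ω
R = R₁ + R₂ = 0.2602 Ω
P = I²R = (5.48)² × 0.2602 = 7.81 W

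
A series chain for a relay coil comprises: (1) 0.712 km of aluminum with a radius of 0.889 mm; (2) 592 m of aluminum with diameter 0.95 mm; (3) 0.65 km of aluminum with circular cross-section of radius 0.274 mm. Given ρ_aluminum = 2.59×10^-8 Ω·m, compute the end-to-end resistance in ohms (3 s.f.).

Seg 1: A = πr² = π(8.8900e-04 m)² = 2.483e-06 m²
R_1 = (2.59×10^-8)(712)/(2.483e-06) = 7.427 Ω
Seg 2: A = π(d/2)² = π(4.7500e-04 m)² = 7.088e-07 m²
R_2 = (2.59×10^-8)(592)/(7.088e-07) = 21.63 Ω
Seg 3: A = πr² = π(2.7400e-04 m)² = 2.359e-07 m²
R_3 = (2.59×10^-8)(650)/(2.359e-07) = 71.38 Ω
R_total = R_1 + R_2 + R_3 = 100 Ω

100 Ω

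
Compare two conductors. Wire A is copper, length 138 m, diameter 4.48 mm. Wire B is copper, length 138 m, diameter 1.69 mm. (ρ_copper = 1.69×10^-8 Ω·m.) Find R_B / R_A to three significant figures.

7.03

R ∝ ρL/d², so R_B/R_A = (d_A/d_B)²
= (4.48/1.69)² = 7.03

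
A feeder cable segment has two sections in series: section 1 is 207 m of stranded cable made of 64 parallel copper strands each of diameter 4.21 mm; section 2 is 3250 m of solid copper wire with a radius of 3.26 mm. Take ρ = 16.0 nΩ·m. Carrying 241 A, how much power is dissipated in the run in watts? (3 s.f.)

90700 W

ρ = 16.0 nΩ·m = 1.60×10^-8 Ω·m
Section 1: A_strand = π(2.1050e-03)² = 1.392e-05 m²; R₁ = ρL/(N·A_s) = (1.60×10^-8)(207)/(64×1.392e-05) = 0.003718 Ω
Section 2: A = πr² = π(3.2600e-03 m)² = 3.339e-05 m²
R₂ = (1.60×10^-8)(3250)/(3.339e-05) = 1.557 Ω
R = R₁ + R₂ = 1.561 Ω
P = I²R = (241)² × 1.561 = 90700 W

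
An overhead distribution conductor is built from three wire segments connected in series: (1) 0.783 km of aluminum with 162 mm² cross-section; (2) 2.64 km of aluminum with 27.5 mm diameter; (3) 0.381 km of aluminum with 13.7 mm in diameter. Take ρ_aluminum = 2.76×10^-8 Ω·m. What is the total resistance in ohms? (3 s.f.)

0.327 Ω

Seg 1: A = 162 mm² = 1.620e-04 m²
R_1 = (2.76×10^-8)(783)/(1.620e-04) = 0.1334 Ω
Seg 2: A = π(d/2)² = π(1.3750e-02 m)² = 5.940e-04 m²
R_2 = (2.76×10^-8)(2640)/(5.940e-04) = 0.1227 Ω
Seg 3: A = π(d/2)² = π(6.8500e-03 m)² = 1.474e-04 m²
R_3 = (2.76×10^-8)(381)/(1.474e-04) = 0.07134 Ω
R_total = R_1 + R_2 + R_3 = 0.327 Ω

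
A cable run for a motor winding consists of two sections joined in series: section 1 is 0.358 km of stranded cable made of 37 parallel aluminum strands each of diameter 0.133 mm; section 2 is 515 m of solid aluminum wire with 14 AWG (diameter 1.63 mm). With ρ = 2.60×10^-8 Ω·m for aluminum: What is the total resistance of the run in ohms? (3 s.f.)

Section 1: A_strand = π(6.6500e-05)² = 1.389e-08 m²; R₁ = ρL/(N·A_s) = (2.60×10^-8)(358)/(37×1.389e-08) = 18.11 Ω
Section 2: A = π(1.63/2 mm)² = π(8.1500e-04 m)² = 2.087e-06 m²
R₂ = (2.60×10^-8)(515)/(2.087e-06) = 6.417 Ω
R = R₁ + R₂ = 24.5 Ω

24.5 Ω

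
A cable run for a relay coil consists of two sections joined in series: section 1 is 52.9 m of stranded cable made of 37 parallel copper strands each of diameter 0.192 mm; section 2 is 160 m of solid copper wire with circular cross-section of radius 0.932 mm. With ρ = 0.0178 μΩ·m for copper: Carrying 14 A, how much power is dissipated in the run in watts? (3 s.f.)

377 W

ρ = 0.0178 μΩ·m = 1.78×10^-8 Ω·m
Section 1: A_strand = π(9.6000e-05)² = 2.895e-08 m²; R₁ = ρL/(N·A_s) = (1.78×10^-8)(52.9)/(37×2.895e-08) = 0.879 Ω
Section 2: A = πr² = π(9.3200e-04 m)² = 2.729e-06 m²
R₂ = (1.78×10^-8)(160)/(2.729e-06) = 1.044 Ω
R = R₁ + R₂ = 1.923 Ω
P = I²R = (14)² × 1.923 = 377 W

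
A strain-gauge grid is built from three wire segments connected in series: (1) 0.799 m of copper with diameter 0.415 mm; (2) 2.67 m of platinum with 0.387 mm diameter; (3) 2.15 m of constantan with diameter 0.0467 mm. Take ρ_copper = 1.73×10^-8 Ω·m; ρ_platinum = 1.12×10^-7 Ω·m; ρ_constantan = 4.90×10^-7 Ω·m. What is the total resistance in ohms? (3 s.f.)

618 Ω

Seg 1: A = π(d/2)² = π(2.0750e-04 m)² = 1.353e-07 m²
R_1 = (1.73×10^-8)(0.799)/(1.353e-07) = 0.1022 Ω
Seg 2: A = π(d/2)² = π(1.9350e-04 m)² = 1.176e-07 m²
R_2 = (1.12×10^-7)(2.67)/(1.176e-07) = 2.542 Ω
Seg 3: A = π(d/2)² = π(2.3350e-05 m)² = 1.713e-09 m²
R_3 = (4.90×10^-7)(2.15)/(1.713e-09) = 615.1 Ω
R_total = R_1 + R_2 + R_3 = 618 Ω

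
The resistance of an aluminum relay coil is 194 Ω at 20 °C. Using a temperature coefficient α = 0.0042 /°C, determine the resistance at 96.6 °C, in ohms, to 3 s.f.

ΔT = 96.6 − 20 = 76.6 °C
R = R₀(1 + αΔT) = 194 × (1 + 0.0042×76.6) = 194 × 1.322 = 256 Ω

256 Ω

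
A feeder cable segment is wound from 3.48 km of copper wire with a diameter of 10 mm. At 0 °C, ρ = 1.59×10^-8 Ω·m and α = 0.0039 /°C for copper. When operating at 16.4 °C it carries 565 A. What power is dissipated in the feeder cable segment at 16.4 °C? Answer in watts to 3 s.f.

A = π(d/2)² = π(5.0000e-03 m)² = 7.854e-05 m²
R₍0₎ = ρL/A = (1.59×10^-8)(3480)/(7.854e-05) = 0.7045 Ω
R₍16.4₎ = R₍0₎(1 + αΔT) = 0.7045 × (1 + 0.0039×16.4) = 0.7496 Ω
P = I²R = (565)² × 0.7496 = 2.39×10^5 W

2.39×10^5 W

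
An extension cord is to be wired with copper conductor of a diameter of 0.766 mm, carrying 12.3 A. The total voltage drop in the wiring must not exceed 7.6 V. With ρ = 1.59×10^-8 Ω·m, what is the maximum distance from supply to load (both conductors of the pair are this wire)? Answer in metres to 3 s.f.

A = π(d/2)² = π(3.8300e-04 m)² = 4.608e-07 m²
L_max = V_max·A/(2·ρI) = (7.6)(4.608e-07)/(2×1.59×10^-8×12.3) = 8.95 m

8.95 m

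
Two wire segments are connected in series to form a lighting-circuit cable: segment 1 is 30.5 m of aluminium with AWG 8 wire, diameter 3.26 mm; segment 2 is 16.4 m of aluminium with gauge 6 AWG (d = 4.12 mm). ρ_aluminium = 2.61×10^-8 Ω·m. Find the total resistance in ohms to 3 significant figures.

0.127 Ω

Segment 1: A = π(3.26/2 mm)² = π(1.6300e-03 m)² = 8.347e-06 m²
R₁ = ρL/A = (2.61×10^-8)(30.5)/(8.347e-06) = 0.09537 Ω
Segment 2: A = π(4.12/2 mm)² = π(2.0600e-03 m)² = 1.333e-05 m²
R₂ = (2.61×10^-8)(16.4)/(1.333e-05) = 0.03211 Ω
R = R₁ + R₂ = 0.127 Ω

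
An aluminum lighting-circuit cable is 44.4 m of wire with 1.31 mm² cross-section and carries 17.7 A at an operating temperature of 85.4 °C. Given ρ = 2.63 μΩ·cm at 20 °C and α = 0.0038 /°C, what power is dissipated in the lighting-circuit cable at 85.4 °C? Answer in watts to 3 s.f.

349 W

ρ = 2.63 μΩ·cm = 2.63×10^-8 Ω·m
A = 1.31 mm² = 1.310e-06 m²
R₍20₎ = ρL/A = (2.63×10^-8)(44.4)/(1.310e-06) = 0.8914 Ω
R₍85.4₎ = R₍20₎(1 + αΔT) = 0.8914 × (1 + 0.0038×65.4) = 1.113 Ω
P = I²R = (17.7)² × 1.113 = 349 W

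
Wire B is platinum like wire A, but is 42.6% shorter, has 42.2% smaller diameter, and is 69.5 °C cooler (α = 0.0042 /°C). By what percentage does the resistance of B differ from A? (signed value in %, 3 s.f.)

R ∝ ρL/d² with ρ ∝ (1+αΔT), so R_B/R_A = (1 − 42.6/100) × (1 − 42.2/100)⁻² × (1 − 0.0042×69.5)
= 0.574 × 2.993 × 0.7081 = 1.217
(R_B − R_A)/R_A = 1.217 − 1 = 21.7%

21.7%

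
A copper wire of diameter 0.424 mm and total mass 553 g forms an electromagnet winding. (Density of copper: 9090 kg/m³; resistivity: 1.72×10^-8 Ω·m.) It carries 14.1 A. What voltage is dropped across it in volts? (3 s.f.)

740 V

A = π(d/2)² = π(2.1200e-04 m)² = 1.4120e-07 m²
L = m/(density·A) = 0.553/(9090×1.4120e-07) = 430.9 m
R = ρL/A = (1.72×10^-8)(430.9)/(1.4120e-07) = 52.49 Ω
V = IR = 14.1 × 52.49 = 740 V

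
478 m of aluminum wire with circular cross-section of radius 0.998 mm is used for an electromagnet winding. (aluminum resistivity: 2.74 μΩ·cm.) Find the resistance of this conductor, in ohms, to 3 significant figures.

4.19 Ω

ρ = 2.74 μΩ·cm = 2.74×10^-8 Ω·m
A = πr² = π(9.9800e-04 m)² = 3.129e-06 m²
R = ρL/A = (2.74×10^-8)(478 m)/(3.129e-06 m²) = 4.19 Ω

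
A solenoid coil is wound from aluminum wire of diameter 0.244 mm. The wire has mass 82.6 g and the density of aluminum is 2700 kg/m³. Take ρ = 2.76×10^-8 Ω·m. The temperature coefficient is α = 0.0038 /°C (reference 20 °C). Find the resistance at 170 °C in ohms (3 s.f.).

A = π(d/2)² = π(1.2200e-04 m)² = 4.6759e-08 m²
L = m/(density·A) = 0.0826/(2700×4.6759e-08) = 654.3 m
R = ρL/A = (2.76×10^-8)(654.3)/(4.6759e-08) = 386.2 Ω
R(170 °C) = 386.2 × (1 + 0.0038×150) = 606 Ω

606 Ω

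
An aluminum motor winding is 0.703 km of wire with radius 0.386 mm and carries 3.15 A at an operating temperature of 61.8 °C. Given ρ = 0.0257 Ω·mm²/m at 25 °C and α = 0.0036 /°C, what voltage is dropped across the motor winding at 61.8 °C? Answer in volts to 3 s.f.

ρ = 0.0257 Ω·mm²/m = 2.57×10^-8 Ω·m
A = πr² = π(3.8600e-04 m)² = 4.681e-07 m²
R₍25₎ = ρL/A = (2.57×10^-8)(703)/(4.681e-07) = 38.6 Ω
R₍61.8₎ = R₍25₎(1 + αΔT) = 38.6 × (1 + 0.0036×36.8) = 43.71 Ω
V = IR = 3.15 × 43.71 = 138 V

138 V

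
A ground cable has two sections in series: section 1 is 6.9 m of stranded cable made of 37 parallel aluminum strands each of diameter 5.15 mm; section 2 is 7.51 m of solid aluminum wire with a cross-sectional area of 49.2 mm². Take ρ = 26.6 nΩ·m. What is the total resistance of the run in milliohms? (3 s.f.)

4.30 mΩ

ρ = 26.6 nΩ·m = 2.66×10^-8 Ω·m
Section 1: A_strand = π(2.5750e-03)² = 2.083e-05 m²; R₁ = ρL/(N·A_s) = (2.66×10^-8)(6.9)/(37×2.083e-05) = 2.381×10^-4 Ω
Section 2: A = 49.2 mm² = 4.920e-05 m²
R₂ = (2.66×10^-8)(7.51)/(4.920e-05) = 0.00406 Ω
R = R₁ + R₂ = 4.30 mΩ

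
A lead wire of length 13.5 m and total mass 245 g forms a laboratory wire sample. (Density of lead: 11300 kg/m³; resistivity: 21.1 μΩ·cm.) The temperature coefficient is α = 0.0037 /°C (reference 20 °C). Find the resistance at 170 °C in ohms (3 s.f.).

2.76 Ω

ρ = 21.1 μΩ·cm = 2.11×10^-7 Ω·m
A = m/(density·L) = 0.245/(11300×13.5) = 1.6060e-06 m²
R = ρL/A = (2.11×10^-7)(13.5)/(1.6060e-06) = 1.774 Ω
R(170 °C) = 1.774 × (1 + 0.0037×150) = 2.76 Ω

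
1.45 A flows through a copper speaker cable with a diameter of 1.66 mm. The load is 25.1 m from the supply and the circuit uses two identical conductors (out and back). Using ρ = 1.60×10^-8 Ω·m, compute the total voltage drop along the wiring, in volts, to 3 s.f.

A = π(d/2)² = π(8.3000e-04 m)² = 2.164e-06 m²
Total conductor length (both ways) L = 2 × 25.1 = 50.2 m
R = ρL/A = (1.60×10^-8)(50.2)/(2.164e-06) = 0.3711 Ω
V = IR = 1.45 × 0.3711 = 0.538 V

0.538 V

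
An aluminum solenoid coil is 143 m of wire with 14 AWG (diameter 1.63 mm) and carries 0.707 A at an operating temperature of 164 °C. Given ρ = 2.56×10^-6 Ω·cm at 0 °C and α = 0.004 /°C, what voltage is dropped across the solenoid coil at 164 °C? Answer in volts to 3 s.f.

ρ = 2.56×10^-6 Ω·cm = 2.56×10^-8 Ω·m
A = π(1.63/2 mm)² = π(8.1500e-04 m)² = 2.087e-06 m²
R₍0₎ = ρL/A = (2.56×10^-8)(143)/(2.087e-06) = 1.754 Ω
R₍164₎ = R₍0₎(1 + αΔT) = 1.754 × (1 + 0.004×164) = 2.905 Ω
V = IR = 0.707 × 2.905 = 2.05 V

2.05 V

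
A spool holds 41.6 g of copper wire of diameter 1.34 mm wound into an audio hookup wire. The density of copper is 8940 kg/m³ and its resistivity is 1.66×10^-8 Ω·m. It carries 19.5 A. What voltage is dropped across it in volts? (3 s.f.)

0.757 V

A = π(d/2)² = π(6.7000e-04 m)² = 1.4103e-06 m²
L = m/(density·A) = 0.0416/(8940×1.4103e-06) = 3.3 m
R = ρL/A = (1.66×10^-8)(3.3)/(1.4103e-06) = 0.03884 Ω
V = IR = 19.5 × 0.03884 = 0.757 V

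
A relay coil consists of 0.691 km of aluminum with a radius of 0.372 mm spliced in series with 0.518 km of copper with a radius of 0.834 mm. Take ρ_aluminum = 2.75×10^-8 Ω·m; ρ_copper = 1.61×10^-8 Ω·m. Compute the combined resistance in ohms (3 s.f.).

47.5 Ω

Segment 1: A = πr² = π(3.7200e-04 m)² = 4.347e-07 m²
R₁ = ρL/A = (2.75×10^-8)(691)/(4.347e-07) = 43.71 Ω
Segment 2: A = πr² = π(8.3400e-04 m)² = 2.185e-06 m²
R₂ = (1.61×10^-8)(518)/(2.185e-06) = 3.817 Ω
R = R₁ + R₂ = 47.5 Ω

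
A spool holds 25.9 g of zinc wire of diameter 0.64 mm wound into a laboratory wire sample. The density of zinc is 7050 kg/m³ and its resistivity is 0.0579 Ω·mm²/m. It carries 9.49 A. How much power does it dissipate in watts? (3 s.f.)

185 W

ρ = 0.0579 Ω·mm²/m = 5.79×10^-8 Ω·m
A = π(d/2)² = π(3.2000e-04 m)² = 3.2170e-07 m²
L = m/(density·A) = 0.0259/(7050×3.2170e-07) = 11.42 m
R = ρL/A = (5.79×10^-8)(11.42)/(3.2170e-07) = 2.055 Ω
P = I²R = (9.49)² × 2.055 = 185 W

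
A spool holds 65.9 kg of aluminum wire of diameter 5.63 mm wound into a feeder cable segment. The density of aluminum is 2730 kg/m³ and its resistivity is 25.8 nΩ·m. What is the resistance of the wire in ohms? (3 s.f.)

1.00 Ω

ρ = 25.8 nΩ·m = 2.58×10^-8 Ω·m
A = π(d/2)² = π(2.8150e-03 m)² = 2.4895e-05 m²
L = m/(density·A) = 65.9/(2730×2.4895e-05) = 969.7 m
R = ρL/A = (2.58×10^-8)(969.7)/(2.4895e-05) = 1.00 Ω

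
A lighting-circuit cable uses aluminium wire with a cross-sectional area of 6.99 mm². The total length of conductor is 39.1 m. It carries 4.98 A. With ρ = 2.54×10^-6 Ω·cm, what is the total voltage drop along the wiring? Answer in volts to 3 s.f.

0.708 V

ρ = 2.54×10^-6 Ω·cm = 2.54×10^-8 Ω·m
A = 6.99 mm² = 6.990e-06 m²
R = ρL/A = (2.54×10^-8)(39.1)/(6.990e-06) = 0.1421 Ω
V = IR = 4.98 × 0.1421 = 0.708 V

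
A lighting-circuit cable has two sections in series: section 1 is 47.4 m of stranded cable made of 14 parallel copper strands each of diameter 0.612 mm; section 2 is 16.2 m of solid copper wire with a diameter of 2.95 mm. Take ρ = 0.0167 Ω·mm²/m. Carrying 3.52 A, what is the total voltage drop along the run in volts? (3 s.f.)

0.816 V

ρ = 0.0167 Ω·mm²/m = 1.67×10^-8 Ω·m
Section 1: A_strand = π(3.0600e-04)² = 2.942e-07 m²; R₁ = ρL/(N·A_s) = (1.67×10^-8)(47.4)/(14×2.942e-07) = 0.1922 Ω
Section 2: A = π(d/2)² = π(1.4750e-03 m)² = 6.835e-06 m²
R₂ = (1.67×10^-8)(16.2)/(6.835e-06) = 0.03958 Ω
R = R₁ + R₂ = 0.2318 Ω
V = IR = 3.52 × 0.2318 = 0.816 V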